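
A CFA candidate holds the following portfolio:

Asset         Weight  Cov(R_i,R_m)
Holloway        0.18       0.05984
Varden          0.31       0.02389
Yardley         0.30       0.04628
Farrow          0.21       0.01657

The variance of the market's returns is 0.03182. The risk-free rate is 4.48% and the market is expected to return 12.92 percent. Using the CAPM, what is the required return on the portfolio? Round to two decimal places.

13.91%

β_Holloway = 0.05984 / 0.03182 = 1.8806
β_Varden = 0.02389 / 0.03182 = 0.7508
β_Yardley = 0.04628 / 0.03182 = 1.4544
β_Farrow = 0.01657 / 0.03182 = 0.5207
β_P = Σ w_i β_i = 0.18×1.8806 + 0.31×0.7508 + 0.30×1.4544 + 0.21×0.5207 = 1.1169
MRP = 12.92% − 4.48% = 8.44%
E(R_P) = R_f + β_P × MRP = 4.48% + 1.1169 × 8.44% = 13.91%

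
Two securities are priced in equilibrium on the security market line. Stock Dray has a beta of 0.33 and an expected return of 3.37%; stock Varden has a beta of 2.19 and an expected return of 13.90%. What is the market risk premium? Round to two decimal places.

5.66%

Both satisfy E(R) = R_f + β·MRP, so the slope of the SML is
MRP = (13.90% − 3.37%) / (2.19 − 0.33) = 10.53% / 1.86 = 5.6613%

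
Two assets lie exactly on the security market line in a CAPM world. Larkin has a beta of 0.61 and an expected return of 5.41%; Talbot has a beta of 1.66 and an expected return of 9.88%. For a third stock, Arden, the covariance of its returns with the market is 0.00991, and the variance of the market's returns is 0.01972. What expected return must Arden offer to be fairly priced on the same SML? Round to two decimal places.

4.95%

MRP = (9.88% − 5.41%) / (1.66 − 0.61) = 4.2571%
R_f = 5.41% − 0.61 × 4.2571% = 2.8132%
β_Arden = Cov / Var(R_m) = 0.00991 / 0.01972 = 0.5025
E(R_Arden) = R_f + β × MRP = 2.8132% + 0.5025 × 4.2571% = 4.95%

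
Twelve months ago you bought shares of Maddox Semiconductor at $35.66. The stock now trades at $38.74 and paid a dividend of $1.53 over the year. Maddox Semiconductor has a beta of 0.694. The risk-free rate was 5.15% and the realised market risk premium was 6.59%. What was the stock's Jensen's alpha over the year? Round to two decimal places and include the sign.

Realised HPR = (P1 + D1 − P0) / P0 = (38.74 + 1.53 − 35.66) / 35.66 = 4.61 / 35.66 = 12.9277%
CAPM required = R_f + β·MRP = 5.15% + 0.694 × 6.59% = 9.72346%
α = realised − required = 12.9277% − 9.72346% = +3.20%

+3.20%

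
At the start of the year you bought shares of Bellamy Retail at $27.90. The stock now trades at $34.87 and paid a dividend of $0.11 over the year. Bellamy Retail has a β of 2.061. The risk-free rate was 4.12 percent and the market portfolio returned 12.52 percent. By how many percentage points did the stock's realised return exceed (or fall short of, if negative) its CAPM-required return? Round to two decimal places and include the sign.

+3.94%

Realised HPR = (P1 + D1 − P0) / P0 = (34.87 + 0.11 − 27.90) / 27.90 = 7.08 / 27.90 = 25.3763%
MRP = 12.52% − 4.12% = 8.40%
CAPM required = R_f + β·MRP = 4.12% + 2.061 × 8.40% = 21.43240%
α = realised − required = 25.3763% − 21.43240% = +3.94%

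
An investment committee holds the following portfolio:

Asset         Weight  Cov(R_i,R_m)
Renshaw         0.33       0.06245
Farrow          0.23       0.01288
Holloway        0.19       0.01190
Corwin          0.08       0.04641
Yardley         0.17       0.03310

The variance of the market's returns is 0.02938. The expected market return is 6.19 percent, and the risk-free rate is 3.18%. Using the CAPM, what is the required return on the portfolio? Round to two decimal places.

6.78%

β_Renshaw = 0.06245 / 0.02938 = 2.1256
β_Farrow = 0.01288 / 0.02938 = 0.4384
β_Holloway = 0.01190 / 0.02938 = 0.4050
β_Corwin = 0.04641 / 0.02938 = 1.5796
β_Yardley = 0.03310 / 0.02938 = 1.1266
β_P = Σ w_i β_i = 0.33×2.1256 + 0.23×0.4384 + 0.19×0.4050 + 0.08×1.5796 + 0.17×1.1266 = 1.1971
MRP = 6.19% − 3.18% = 3.01%
E(R_P) = R_f + β_P × MRP = 3.18% + 1.1971 × 3.01% = 6.78%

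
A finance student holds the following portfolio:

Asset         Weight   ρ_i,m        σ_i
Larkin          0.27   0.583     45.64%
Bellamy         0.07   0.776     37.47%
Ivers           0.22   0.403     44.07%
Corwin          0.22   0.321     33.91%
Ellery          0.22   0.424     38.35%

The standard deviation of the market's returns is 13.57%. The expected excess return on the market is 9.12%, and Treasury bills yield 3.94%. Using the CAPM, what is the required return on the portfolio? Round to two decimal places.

16.78%

β_Larkin = 0.583 × 45.64% / 13.57% = 1.9608
β_Bellamy = 0.776 × 37.47% / 13.57% = 2.1427
β_Ivers = 0.403 × 44.07% / 13.57% = 1.3088
β_Corwin = 0.321 × 33.91% / 13.57% = 0.8021
β_Ellery = 0.424 × 38.35% / 13.57% = 1.1983
β_P = Σ w_i β_i = 0.27×1.9608 + 0.07×2.1427 + 0.22×1.3088 + 0.22×0.8021 + 0.22×1.1983 = 1.4074
E(R_P) = R_f + β_P × MRP = 3.94% + 1.4074 × 9.12% = 16.78%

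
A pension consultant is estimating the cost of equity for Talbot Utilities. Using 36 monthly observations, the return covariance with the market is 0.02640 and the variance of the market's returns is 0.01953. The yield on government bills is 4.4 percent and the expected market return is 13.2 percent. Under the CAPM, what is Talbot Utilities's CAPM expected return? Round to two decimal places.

16.30%

β = Cov(R_i, R_m) / Var(R_m) = 0.02640 / 0.01953 = 1.3518
MRP = 13.2% − 4.4% = 8.80%
E(R) = R_f + β × MRP = 4.4% + 1.3518 × 8.8% = 16.30%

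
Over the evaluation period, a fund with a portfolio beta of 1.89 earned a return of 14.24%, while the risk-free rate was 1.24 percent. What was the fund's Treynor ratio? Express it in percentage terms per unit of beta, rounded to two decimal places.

6.88%

Treynor = (R_P − R_f) / β_P = (14.24% − 1.24%) / 1.8900 = 13.00% / 1.8900 = 6.88%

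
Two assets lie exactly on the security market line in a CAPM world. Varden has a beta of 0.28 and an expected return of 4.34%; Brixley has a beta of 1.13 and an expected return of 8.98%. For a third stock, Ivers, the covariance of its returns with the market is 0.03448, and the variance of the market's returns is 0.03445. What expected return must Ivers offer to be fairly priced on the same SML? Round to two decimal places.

MRP = (8.98% − 4.34%) / (1.13 − 0.28) = 5.4588%
R_f = 4.34% − 0.28 × 5.4588% = 2.8115%
β_Ivers = Cov / Var(R_m) = 0.03448 / 0.03445 = 1.0009
E(R_Ivers) = R_f + β × MRP = 2.8115% + 1.0009 × 5.4588% = 8.28%

8.28%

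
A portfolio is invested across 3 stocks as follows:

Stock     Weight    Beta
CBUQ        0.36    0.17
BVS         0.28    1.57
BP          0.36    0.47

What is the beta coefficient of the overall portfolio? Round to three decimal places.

β_P = Σ w_i β_i = 0.36×0.17 + 0.28×1.57 + 0.36×0.47 = 0.6700

0.670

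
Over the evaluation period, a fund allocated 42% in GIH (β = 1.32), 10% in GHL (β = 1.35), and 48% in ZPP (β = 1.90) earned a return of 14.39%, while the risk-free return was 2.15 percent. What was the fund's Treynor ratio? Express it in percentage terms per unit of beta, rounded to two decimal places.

β_P = 0.42×1.32 + 0.10×1.35 + 0.48×1.90 = 1.6014
Treynor = (R_P − R_f) / β_P = (14.39% − 2.15%) / 1.6014 = 12.24% / 1.6014 = 7.64%

7.64%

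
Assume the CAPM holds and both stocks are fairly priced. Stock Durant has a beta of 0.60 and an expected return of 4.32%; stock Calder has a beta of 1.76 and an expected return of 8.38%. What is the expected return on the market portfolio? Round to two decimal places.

5.72%

Both satisfy E(R) = R_f + β·MRP, so the slope of the SML is
MRP = (8.38% − 4.32%) / (1.76 − 0.60) = 4.06% / 1.16 = 3.5000%
R_f = E(R_Durant) − β_Durant·MRP = 4.32% − 0.60 × 3.5000% = 2.2200%
E(R_m) = R_f + MRP = 2.2200% + 3.5000% = 5.72%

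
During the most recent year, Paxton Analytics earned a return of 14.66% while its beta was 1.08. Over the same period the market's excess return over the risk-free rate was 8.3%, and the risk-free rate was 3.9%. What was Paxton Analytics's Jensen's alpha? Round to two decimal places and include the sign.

CAPM benchmark = R_f + β(R_m − R_f) = 3.9% + 1.08 × 8.3% = 12.8640%
α = actual − benchmark = 14.66% − 12.8640% = +1.80%

+1.80%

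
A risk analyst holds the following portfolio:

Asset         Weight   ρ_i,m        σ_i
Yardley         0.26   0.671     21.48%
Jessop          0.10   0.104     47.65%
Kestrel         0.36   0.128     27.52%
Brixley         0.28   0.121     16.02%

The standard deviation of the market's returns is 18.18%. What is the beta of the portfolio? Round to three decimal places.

0.333

β_Yardley = 0.671 × 21.48% / 18.18% = 0.7928
β_Jessop = 0.104 × 47.65% / 18.18% = 0.2726
β_Kestrel = 0.128 × 27.52% / 18.18% = 0.1938
β_Brixley = 0.121 × 16.02% / 18.18% = 0.1066
β_P = Σ w_i β_i = 0.26×0.7928 + 0.10×0.2726 + 0.36×0.1938 + 0.28×0.1066 = 0.3330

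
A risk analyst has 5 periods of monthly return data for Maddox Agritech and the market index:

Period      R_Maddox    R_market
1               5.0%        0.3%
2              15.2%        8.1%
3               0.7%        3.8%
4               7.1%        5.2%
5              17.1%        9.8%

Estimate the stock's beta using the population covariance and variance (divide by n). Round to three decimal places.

1.564

Mean R_i = (5.0 + 15.2 + 0.7 + 7.1 + 17.1) / 5 = 9.0200%
Mean R_m = (0.3 + 8.1 + 3.8 + 5.2 + 9.8) / 5 = 5.4400%
Σ(R_i − R̄_i)(R_m − R̄_m) = 86.4360  ⇒  Cov = 86.4360 / 5 = 17.2872
Σ(R_m − R̄_m)² = 55.2520  ⇒  Var(R_m) = 55.2520 / 5 = 11.0504
β = Cov / Var(R_m) = 17.2872 / 11.0504 = 1.5644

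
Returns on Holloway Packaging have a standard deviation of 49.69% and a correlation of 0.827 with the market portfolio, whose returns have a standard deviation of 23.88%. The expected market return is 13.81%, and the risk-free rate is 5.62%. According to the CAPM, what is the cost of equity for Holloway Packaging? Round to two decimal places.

19.71%

β = ρ × σ_i / σ_m = 0.827 × 49.69% / 23.88% = 1.7208
MRP = 13.81% − 5.62% = 8.19%
E(R) = 5.62% + 1.7208 × 8.19% = 19.71%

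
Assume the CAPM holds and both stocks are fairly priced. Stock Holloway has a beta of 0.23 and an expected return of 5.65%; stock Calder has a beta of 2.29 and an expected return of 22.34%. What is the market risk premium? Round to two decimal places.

8.10%

Both satisfy E(R) = R_f + β·MRP, so the slope of the SML is
MRP = (22.34% − 5.65%) / (2.29 − 0.23) = 16.69% / 2.06 = 8.1019%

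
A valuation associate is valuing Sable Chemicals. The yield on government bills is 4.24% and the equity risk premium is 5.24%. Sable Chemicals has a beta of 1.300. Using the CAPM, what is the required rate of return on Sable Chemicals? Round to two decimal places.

E(R) = R_f + β × MRP = 4.24% + 1.300 × 5.24% = 11.05%

11.05%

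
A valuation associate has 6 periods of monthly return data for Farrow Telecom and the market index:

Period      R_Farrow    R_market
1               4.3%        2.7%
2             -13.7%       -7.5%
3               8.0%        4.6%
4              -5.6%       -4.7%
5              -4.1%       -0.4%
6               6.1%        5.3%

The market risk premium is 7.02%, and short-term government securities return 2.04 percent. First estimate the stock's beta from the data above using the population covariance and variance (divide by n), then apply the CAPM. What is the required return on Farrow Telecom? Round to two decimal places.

Mean R_i = (4.3 − 13.7 + 8.0 − 5.6 − 4.1 + 6.1) / 6 = -0.8333%
Mean R_m = (2.7 − 7.5 + 4.6 − 4.7 − 0.4 + 5.3) / 6 = 0.0000%
Σ(R_i − R̄_i)(R_m − R̄_m) = 211.4500  ⇒  Cov = 211.4500 / 6 = 35.2417
Σ(R_m − R̄_m)² = 135.0400  ⇒  Var(R_m) = 135.0400 / 6 = 22.5067
β = Cov / Var(R_m) = 35.2417 / 22.5067 = 1.5658
E(R) = R_f + β × MRP = 2.04% + 1.5658 × 7.02% = 13.03%

13.03%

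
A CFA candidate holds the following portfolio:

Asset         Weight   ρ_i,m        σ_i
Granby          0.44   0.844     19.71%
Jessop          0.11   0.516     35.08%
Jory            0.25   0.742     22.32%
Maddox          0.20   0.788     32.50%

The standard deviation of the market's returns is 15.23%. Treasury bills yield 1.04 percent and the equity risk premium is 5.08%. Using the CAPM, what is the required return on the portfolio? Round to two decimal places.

7.24%

β_Granby = 0.844 × 19.71% / 15.23% = 1.0923
β_Jessop = 0.516 × 35.08% / 15.23% = 1.1885
β_Jory = 0.742 × 22.32% / 15.23% = 1.0874
β_Maddox = 0.788 × 32.50% / 15.23% = 1.6815
β_P = Σ w_i β_i = 0.44×1.0923 + 0.11×1.1885 + 0.25×1.0874 + 0.20×1.6815 = 1.2195
E(R_P) = R_f + β_P × MRP = 1.04% + 1.2195 × 5.08% = 7.24%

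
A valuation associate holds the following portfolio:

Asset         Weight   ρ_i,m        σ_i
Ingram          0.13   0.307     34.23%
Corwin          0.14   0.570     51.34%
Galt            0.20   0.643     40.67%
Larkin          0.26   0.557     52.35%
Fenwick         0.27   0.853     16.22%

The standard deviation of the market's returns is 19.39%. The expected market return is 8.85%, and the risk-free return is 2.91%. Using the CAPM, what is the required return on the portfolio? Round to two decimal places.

9.65%

β_Ingram = 0.307 × 34.23% / 19.39% = 0.5420
β_Corwin = 0.570 × 51.34% / 19.39% = 1.5092
β_Galt = 0.643 × 40.67% / 19.39% = 1.3487
β_Larkin = 0.557 × 52.35% / 19.39% = 1.5038
β_Fenwick = 0.853 × 16.22% / 19.39% = 0.7135
β_P = Σ w_i β_i = 0.13×0.5420 + 0.14×1.5092 + 0.20×1.3487 + 0.26×1.5038 + 0.27×0.7135 = 1.1351
MRP = 8.85% − 2.91% = 5.94%
E(R_P) = R_f + β_P × MRP = 2.91% + 1.1351 × 5.94% = 9.65%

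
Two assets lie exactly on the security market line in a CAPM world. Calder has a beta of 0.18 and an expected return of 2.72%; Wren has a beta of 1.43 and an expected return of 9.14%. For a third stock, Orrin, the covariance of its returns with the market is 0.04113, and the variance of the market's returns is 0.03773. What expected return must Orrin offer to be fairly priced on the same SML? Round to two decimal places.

MRP = (9.14% − 2.72%) / (1.43 − 0.18) = 5.1360%
R_f = 2.72% − 0.18 × 5.1360% = 1.7955%
β_Orrin = Cov / Var(R_m) = 0.04113 / 0.03773 = 1.0901
E(R_Orrin) = R_f + β × MRP = 1.7955% + 1.0901 × 5.1360% = 7.39%

7.39%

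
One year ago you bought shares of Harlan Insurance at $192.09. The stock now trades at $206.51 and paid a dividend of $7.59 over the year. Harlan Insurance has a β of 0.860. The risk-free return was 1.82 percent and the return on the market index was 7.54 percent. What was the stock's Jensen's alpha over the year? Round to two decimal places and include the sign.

Realised HPR = (P1 + D1 − P0) / P0 = (206.51 + 7.59 − 192.09) / 192.09 = 22.01 / 192.09 = 11.4582%
MRP = 7.54% − 1.82% = 5.72%
CAPM required = R_f + β·MRP = 1.82% + 0.860 × 5.72% = 6.73920%
α = realised − required = 11.4582% − 6.73920% = +4.72%

+4.72%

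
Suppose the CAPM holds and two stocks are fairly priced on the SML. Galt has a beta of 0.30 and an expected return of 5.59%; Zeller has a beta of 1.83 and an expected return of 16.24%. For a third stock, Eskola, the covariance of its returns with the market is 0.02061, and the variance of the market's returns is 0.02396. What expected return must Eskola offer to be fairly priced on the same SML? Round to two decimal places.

9.49%

MRP = (16.24% − 5.59%) / (1.83 − 0.30) = 6.9608%
R_f = 5.59% − 0.30 × 6.9608% = 3.5018%
β_Eskola = Cov / Var(R_m) = 0.02061 / 0.02396 = 0.8602
E(R_Eskola) = R_f + β × MRP = 3.5018% + 0.8602 × 6.9608% = 9.49%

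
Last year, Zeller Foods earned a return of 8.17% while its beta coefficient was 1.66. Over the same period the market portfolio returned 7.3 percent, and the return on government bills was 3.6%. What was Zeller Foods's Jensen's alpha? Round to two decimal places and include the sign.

-1.57%

Market excess return = 7.3% − 3.6% = 3.70%
CAPM benchmark = R_f + β(R_m − R_f) = 3.6% + 1.66 × 3.7% = 9.7420%
α = actual − benchmark = 8.17% − 9.7420% = -1.57%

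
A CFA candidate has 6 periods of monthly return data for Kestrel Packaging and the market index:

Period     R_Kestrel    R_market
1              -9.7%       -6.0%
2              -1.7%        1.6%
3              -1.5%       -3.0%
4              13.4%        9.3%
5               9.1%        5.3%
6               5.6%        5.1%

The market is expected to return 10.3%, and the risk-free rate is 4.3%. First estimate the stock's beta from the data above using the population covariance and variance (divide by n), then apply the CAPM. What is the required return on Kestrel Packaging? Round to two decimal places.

Mean R_i = (-9.7 − 1.7 − 1.5 + 13.4 + 9.1 + 5.6) / 6 = 2.5333%
Mean R_m = (-6.0 + 1.6 − 3.0 + 9.3 + 5.3 + 5.1) / 6 = 2.0500%
Σ(R_i − R̄_i)(R_m − R̄_m) = 230.2300  ⇒  Cov = 230.2300 / 6 = 38.3717
Σ(R_m − R̄_m)² = 162.9350  ⇒  Var(R_m) = 162.9350 / 6 = 27.1558
β = Cov / Var(R_m) = 38.3717 / 27.1558 = 1.4130
MRP = 10.3% − 4.3% = 6.00%
E(R) = R_f + β × MRP = 4.3% + 1.4130 × 6.0% = 12.78%

12.78%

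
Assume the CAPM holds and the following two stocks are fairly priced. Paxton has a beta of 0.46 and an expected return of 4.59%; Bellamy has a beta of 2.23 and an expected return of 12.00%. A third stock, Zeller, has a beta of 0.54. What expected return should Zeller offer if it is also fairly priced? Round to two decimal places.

MRP (SML slope) = (12.00% − 4.59%) / (2.23 − 0.46) = 7.41% / 1.77 = 4.1864%
R_f (intercept) = 4.59% − 0.46 × 4.1864% = 2.6643%
E(R_Zeller) = R_f + β × MRP = 2.6643% + 0.54 × 4.1864% = 4.92%

4.92%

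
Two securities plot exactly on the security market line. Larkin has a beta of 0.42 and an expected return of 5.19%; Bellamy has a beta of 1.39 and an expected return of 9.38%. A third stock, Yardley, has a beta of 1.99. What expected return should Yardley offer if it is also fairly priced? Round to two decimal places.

11.97%

MRP (SML slope) = (9.38% − 5.19%) / (1.39 − 0.42) = 4.19% / 0.97 = 4.3196%
R_f (intercept) = 5.19% − 0.42 × 4.3196% = 3.3758%
E(R_Yardley) = R_f + β × MRP = 3.3758% + 1.99 × 4.3196% = 11.97%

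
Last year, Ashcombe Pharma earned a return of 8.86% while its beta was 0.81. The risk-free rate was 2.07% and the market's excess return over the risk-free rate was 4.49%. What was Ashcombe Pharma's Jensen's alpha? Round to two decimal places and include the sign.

CAPM benchmark = R_f + β(R_m − R_f) = 2.07% + 0.81 × 4.49% = 5.7069%
α = actual − benchmark = 8.86% − 5.7069% = +3.15%

+3.15%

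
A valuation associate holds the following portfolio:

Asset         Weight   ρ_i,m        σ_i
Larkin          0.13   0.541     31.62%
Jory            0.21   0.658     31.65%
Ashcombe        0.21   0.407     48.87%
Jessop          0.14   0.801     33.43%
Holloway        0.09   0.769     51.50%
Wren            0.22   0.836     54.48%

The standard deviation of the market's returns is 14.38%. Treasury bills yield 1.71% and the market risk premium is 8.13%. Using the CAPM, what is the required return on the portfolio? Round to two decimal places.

β_Larkin = 0.541 × 31.62% / 14.38% = 1.1896
β_Jory = 0.658 × 31.65% / 14.38% = 1.4482
β_Ashcombe = 0.407 × 48.87% / 14.38% = 1.3832
β_Jessop = 0.801 × 33.43% / 14.38% = 1.8621
β_Holloway = 0.769 × 51.50% / 14.38% = 2.7541
β_Wren = 0.836 × 54.48% / 14.38% = 3.1673
β_P = Σ w_i β_i = 0.13×1.1896 + 0.21×1.4482 + 0.21×1.3832 + 0.14×1.8621 + 0.09×2.7541 + 0.22×3.1673 = 1.9546
E(R_P) = R_f + β_P × MRP = 1.71% + 1.9546 × 8.13% = 17.60%

17.60%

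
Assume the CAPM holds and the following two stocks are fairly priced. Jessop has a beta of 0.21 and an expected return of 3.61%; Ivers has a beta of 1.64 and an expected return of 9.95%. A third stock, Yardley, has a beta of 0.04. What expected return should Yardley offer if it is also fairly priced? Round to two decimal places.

2.86%

MRP (SML slope) = (9.95% − 3.61%) / (1.64 − 0.21) = 6.34% / 1.43 = 4.4336%
R_f (intercept) = 3.61% − 0.21 × 4.4336% = 2.6789%
E(R_Yardley) = R_f + β × MRP = 2.6789% + 0.04 × 4.4336% = 2.86%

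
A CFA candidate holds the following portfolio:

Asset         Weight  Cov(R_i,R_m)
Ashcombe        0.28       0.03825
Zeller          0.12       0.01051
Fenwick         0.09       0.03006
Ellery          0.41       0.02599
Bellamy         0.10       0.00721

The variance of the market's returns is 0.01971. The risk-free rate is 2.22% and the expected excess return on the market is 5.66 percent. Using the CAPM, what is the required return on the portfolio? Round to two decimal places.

9.70%

β_Ashcombe = 0.03825 / 0.01971 = 1.9406
β_Zeller = 0.01051 / 0.01971 = 0.5332
β_Fenwick = 0.03006 / 0.01971 = 1.5251
β_Ellery = 0.02599 / 0.01971 = 1.3186
β_Bellamy = 0.00721 / 0.01971 = 0.3658
β_P = Σ w_i β_i = 0.28×1.9406 + 0.12×0.5332 + 0.09×1.5251 + 0.41×1.3186 + 0.10×0.3658 = 1.3218
E(R_P) = R_f + β_P × MRP = 2.22% + 1.3218 × 5.66% = 9.70%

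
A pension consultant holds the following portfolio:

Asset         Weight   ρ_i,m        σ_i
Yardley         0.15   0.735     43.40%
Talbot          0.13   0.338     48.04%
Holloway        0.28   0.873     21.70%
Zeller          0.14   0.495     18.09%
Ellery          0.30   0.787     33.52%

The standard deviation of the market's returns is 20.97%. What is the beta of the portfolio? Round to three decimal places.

1.019

β_Yardley = 0.735 × 43.40% / 20.97% = 1.5212
β_Talbot = 0.338 × 48.04% / 20.97% = 0.7743
β_Holloway = 0.873 × 21.70% / 20.97% = 0.9034
β_Zeller = 0.495 × 18.09% / 20.97% = 0.4270
β_Ellery = 0.787 × 33.52% / 20.97% = 1.2580
β_P = Σ w_i β_i = 0.15×1.5212 + 0.13×0.7743 + 0.28×0.9034 + 0.14×0.4270 + 0.30×1.2580 = 1.0190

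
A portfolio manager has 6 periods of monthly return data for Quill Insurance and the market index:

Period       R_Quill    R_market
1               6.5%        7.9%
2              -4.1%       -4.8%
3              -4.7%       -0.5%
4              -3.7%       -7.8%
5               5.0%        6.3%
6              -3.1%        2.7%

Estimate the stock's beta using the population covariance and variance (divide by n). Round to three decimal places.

Mean R_i = (6.5 − 4.1 − 4.7 − 3.7 + 5.0 − 3.1) / 6 = -0.6833%
Mean R_m = (7.9 − 4.8 − 0.5 − 7.8 + 6.3 + 2.7) / 6 = 0.6333%
Σ(R_i − R̄_i)(R_m − R̄_m) = 127.9667  ⇒  Cov = 127.9667 / 6 = 21.3278
Σ(R_m − R̄_m)² = 191.1133  ⇒  Var(R_m) = 191.1133 / 6 = 31.8522
β = Cov / Var(R_m) = 21.3278 / 31.8522 = 0.6696

0.670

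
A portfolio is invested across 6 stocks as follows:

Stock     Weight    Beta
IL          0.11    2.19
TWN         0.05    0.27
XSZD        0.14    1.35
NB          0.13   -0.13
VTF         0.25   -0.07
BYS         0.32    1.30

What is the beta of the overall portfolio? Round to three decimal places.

β_P = Σ w_i β_i = 0.11×2.19 + 0.05×0.27 + 0.14×1.35 + 0.13×-0.13 + 0.25×-0.07 + 0.32×1.30 = 0.8250

0.825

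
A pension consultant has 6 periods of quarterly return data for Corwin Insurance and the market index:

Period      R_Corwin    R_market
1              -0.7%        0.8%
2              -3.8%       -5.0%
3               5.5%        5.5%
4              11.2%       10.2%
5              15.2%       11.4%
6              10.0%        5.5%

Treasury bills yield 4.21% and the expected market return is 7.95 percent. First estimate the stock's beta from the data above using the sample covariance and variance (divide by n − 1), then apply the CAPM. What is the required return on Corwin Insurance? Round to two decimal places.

Mean R_i = (-0.7 − 3.8 + 5.5 + 11.2 + 15.2 + 10.0) / 6 = 6.2333%
Mean R_m = (0.8 − 5.0 + 5.5 + 10.2 + 11.4 + 5.5) / 6 = 4.7333%
Σ(R_i − R̄_i)(R_m − R̄_m) = 214.1833  ⇒  Cov = 214.1833 / 5 = 42.8367
Σ(R_m − R̄_m)² = 185.7133  ⇒  Var(R_m) = 185.7133 / 5 = 37.1427
β = Cov / Var(R_m) = 42.8367 / 37.1427 = 1.1533
MRP = 7.95% − 4.21% = 3.74%
E(R) = R_f + β × MRP = 4.21% + 1.1533 × 3.74% = 8.52%

8.52%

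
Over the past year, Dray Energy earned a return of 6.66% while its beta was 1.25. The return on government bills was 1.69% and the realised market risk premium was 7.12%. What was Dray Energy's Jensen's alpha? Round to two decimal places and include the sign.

-3.93%

CAPM benchmark = R_f + β(R_m − R_f) = 1.69% + 1.25 × 7.12% = 10.5900%
α = actual − benchmark = 6.66% − 10.5900% = -3.93%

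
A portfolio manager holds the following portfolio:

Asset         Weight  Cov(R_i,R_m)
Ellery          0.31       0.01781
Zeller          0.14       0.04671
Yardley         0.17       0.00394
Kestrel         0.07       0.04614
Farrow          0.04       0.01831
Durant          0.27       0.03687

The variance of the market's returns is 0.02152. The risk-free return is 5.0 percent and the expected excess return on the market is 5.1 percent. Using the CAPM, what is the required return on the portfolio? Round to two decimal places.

β_Ellery = 0.01781 / 0.02152 = 0.8276
β_Zeller = 0.04671 / 0.02152 = 2.1705
β_Yardley = 0.00394 / 0.02152 = 0.1831
β_Kestrel = 0.04614 / 0.02152 = 2.1441
β_Farrow = 0.01831 / 0.02152 = 0.8508
β_Durant = 0.03687 / 0.02152 = 1.7133
β_P = Σ w_i β_i = 0.31×0.8276 + 0.14×2.1705 + 0.17×0.1831 + 0.07×2.1441 + 0.04×0.8508 + 0.27×1.7133 = 1.2383
E(R_P) = R_f + β_P × MRP = 5.0% + 1.2383 × 5.1% = 11.32%

11.32%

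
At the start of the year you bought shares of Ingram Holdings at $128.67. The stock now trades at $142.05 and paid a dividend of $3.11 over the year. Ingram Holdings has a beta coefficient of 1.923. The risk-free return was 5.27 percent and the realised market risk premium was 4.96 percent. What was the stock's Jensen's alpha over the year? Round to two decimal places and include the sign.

-1.99%

Realised HPR = (P1 + D1 − P0) / P0 = (142.05 + 3.11 − 128.67) / 128.67 = 16.49 / 128.67 = 12.8157%
CAPM required = R_f + β·MRP = 5.27% + 1.923 × 4.96% = 14.80808%
α = realised − required = 12.8157% − 14.80808% = -1.99%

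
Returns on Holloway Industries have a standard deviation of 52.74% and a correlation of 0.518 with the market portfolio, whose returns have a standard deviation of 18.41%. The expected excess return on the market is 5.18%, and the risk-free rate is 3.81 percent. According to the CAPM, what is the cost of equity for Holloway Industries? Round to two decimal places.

11.50%

β = ρ × σ_i / σ_m = 0.518 × 52.74% / 18.41% = 1.4839
E(R) = 3.81% + 1.4839 × 5.18% = 11.50%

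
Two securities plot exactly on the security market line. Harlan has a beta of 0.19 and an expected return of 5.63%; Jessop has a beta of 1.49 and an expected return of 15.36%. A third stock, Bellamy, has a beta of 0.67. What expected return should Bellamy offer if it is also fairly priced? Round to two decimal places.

9.22%

MRP (SML slope) = (15.36% − 5.63%) / (1.49 − 0.19) = 9.73% / 1.30 = 7.4846%
R_f (intercept) = 5.63% − 0.19 × 7.4846% = 4.2079%
E(R_Bellamy) = R_f + β × MRP = 4.2079% + 0.67 × 7.4846% = 9.22%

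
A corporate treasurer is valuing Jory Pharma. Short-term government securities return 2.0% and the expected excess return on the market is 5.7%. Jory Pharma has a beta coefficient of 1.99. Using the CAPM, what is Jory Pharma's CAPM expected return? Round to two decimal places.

13.34%

E(R) = R_f + β × MRP = 2.0% + 1.99 × 5.7% = 13.34%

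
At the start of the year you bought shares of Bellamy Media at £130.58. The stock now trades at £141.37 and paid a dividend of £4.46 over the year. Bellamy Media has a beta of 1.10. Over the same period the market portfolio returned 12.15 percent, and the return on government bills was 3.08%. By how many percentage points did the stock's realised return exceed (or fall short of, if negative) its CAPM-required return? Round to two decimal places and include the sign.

-1.38%

Realised HPR = (P1 + D1 − P0) / P0 = (141.37 + 4.46 − 130.58) / 130.58 = 15.25 / 130.58 = 11.6787%
MRP = 12.15% − 3.08% = 9.07%
CAPM required = R_f + β·MRP = 3.08% + 1.10 × 9.07% = 13.0570%
α = realised − required = 11.6787% − 13.0570% = -1.38%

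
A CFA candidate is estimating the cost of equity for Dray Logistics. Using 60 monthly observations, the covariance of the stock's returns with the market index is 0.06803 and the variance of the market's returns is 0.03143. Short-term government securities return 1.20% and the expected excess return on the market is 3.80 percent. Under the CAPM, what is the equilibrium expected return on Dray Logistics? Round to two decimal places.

β = Cov(R_i, R_m) / Var(R_m) = 0.06803 / 0.03143 = 2.1645
E(R) = R_f + β × MRP = 1.20% + 2.1645 × 3.80% = 9.43%

9.43%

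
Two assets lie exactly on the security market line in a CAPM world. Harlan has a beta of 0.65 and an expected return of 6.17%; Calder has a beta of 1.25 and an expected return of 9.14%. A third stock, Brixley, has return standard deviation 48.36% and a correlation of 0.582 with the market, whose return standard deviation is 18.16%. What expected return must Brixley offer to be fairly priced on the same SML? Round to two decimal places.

MRP = (9.14% − 6.17%) / (1.25 − 0.65) = 4.9500%
R_f = 6.17% − 0.65 × 4.9500% = 2.9525%
β_Brixley = ρ·σ_i/σ_m = 0.582 × 48.36 / 18.16 = 1.5499
E(R_Brixley) = R_f + β × MRP = 2.9525% + 1.5499 × 4.9500% = 10.62%

10.62%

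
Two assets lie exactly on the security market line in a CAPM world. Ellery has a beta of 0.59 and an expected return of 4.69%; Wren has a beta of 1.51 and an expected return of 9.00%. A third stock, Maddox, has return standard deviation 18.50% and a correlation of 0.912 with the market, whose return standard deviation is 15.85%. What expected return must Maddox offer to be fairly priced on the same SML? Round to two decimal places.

6.91%

MRP = (9.00% − 4.69%) / (1.51 − 0.59) = 4.6848%
R_f = 4.69% − 0.59 × 4.6848% = 1.9260%
β_Maddox = ρ·σ_i/σ_m = 0.912 × 18.50 / 15.85 = 1.0645
E(R_Maddox) = R_f + β × MRP = 1.9260% + 1.0645 × 4.6848% = 6.91%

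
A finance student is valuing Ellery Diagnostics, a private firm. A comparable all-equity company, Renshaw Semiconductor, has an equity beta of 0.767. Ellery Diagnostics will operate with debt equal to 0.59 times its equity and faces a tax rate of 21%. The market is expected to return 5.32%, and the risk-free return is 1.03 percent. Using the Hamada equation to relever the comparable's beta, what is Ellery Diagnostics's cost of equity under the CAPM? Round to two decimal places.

5.85%

β_L = β_U × [1 + (1 − t)(D/E)] = 0.767 × [1 + (1 − 0.21) × 0.59]
    = 0.767 × [1 + 0.79 × 0.59] = 0.767 × 1.4661 = 1.1245
MRP = 5.32% − 1.03% = 4.29%
E(R) = R_f + β_L × MRP = 1.03% + 1.1245 × 4.29% = 5.85%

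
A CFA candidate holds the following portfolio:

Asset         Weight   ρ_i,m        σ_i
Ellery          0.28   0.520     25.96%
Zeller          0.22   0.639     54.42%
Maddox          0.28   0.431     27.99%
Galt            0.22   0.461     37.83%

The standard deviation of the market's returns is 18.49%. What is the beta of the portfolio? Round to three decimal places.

β_Ellery = 0.520 × 25.96% / 18.49% = 0.7301
β_Zeller = 0.639 × 54.42% / 18.49% = 1.8807
β_Maddox = 0.431 × 27.99% / 18.49% = 0.6524
β_Galt = 0.461 × 37.83% / 18.49% = 0.9432
β_P = Σ w_i β_i = 0.28×0.7301 + 0.22×1.8807 + 0.28×0.6524 + 0.22×0.9432 = 1.0084

1.008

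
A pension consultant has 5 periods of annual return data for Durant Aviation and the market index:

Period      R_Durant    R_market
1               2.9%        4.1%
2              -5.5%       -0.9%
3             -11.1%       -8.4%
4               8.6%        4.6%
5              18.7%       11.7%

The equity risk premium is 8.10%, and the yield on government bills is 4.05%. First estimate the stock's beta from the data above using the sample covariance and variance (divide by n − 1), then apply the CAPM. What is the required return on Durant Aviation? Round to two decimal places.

Mean R_i = (2.9 − 5.5 − 11.1 + 8.6 + 18.7) / 5 = 2.7200%
Mean R_m = (4.1 − 0.9 − 8.4 + 4.6 + 11.7) / 5 = 2.2200%
Σ(R_i − R̄_i)(R_m − R̄_m) = 338.2380  ⇒  Cov = 338.2380 / 4 = 84.5595
Σ(R_m − R̄_m)² = 221.5880  ⇒  Var(R_m) = 221.5880 / 4 = 55.3970
β = Cov / Var(R_m) = 84.5595 / 55.3970 = 1.5264
E(R) = R_f + β × MRP = 4.05% + 1.5264 × 8.10% = 16.41%

16.41%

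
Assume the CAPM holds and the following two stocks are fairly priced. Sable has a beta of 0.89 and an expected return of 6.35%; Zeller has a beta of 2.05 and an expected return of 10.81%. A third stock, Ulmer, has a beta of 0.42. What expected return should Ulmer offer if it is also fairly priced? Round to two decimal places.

4.54%

MRP (SML slope) = (10.81% − 6.35%) / (2.05 − 0.89) = 4.46% / 1.16 = 3.8448%
R_f (intercept) = 6.35% − 0.89 × 3.8448% = 2.9281%
E(R_Ulmer) = R_f + β × MRP = 2.9281% + 0.42 × 3.8448% = 4.54%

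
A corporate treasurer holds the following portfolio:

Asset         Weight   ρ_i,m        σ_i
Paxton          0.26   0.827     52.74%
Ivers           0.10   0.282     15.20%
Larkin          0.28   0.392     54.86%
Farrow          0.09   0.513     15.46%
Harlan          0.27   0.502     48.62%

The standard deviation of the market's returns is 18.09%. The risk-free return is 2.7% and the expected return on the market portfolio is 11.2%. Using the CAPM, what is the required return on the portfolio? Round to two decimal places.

β_Paxton = 0.827 × 52.74% / 18.09% = 2.4111
β_Ivers = 0.282 × 15.20% / 18.09% = 0.2369
β_Larkin = 0.392 × 54.86% / 18.09% = 1.1888
β_Farrow = 0.513 × 15.46% / 18.09% = 0.4384
β_Harlan = 0.502 × 48.62% / 18.09% = 1.3492
β_P = Σ w_i β_i = 0.26×2.4111 + 0.10×0.2369 + 0.28×1.1888 + 0.09×0.4384 + 0.27×1.3492 = 1.3872
MRP = 11.2% − 2.7% = 8.50%
E(R_P) = R_f + β_P × MRP = 2.7% + 1.3872 × 8.5% = 14.49%

14.49%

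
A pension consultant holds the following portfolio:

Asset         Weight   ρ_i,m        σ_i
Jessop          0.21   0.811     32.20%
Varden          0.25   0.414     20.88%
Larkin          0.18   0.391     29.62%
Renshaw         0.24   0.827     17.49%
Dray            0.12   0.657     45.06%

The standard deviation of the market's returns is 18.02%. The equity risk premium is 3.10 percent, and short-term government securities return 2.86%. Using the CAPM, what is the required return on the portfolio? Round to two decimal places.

5.74%

β_Jessop = 0.811 × 32.20% / 18.02% = 1.4492
β_Varden = 0.414 × 20.88% / 18.02% = 0.4797
β_Larkin = 0.391 × 29.62% / 18.02% = 0.6427
β_Renshaw = 0.827 × 17.49% / 18.02% = 0.8027
β_Dray = 0.657 × 45.06% / 18.02% = 1.6429
β_P = Σ w_i β_i = 0.21×1.4492 + 0.25×0.4797 + 0.18×0.6427 + 0.24×0.8027 + 0.12×1.6429 = 0.9297
E(R_P) = R_f + β_P × MRP = 2.86% + 0.9297 × 3.10% = 5.74%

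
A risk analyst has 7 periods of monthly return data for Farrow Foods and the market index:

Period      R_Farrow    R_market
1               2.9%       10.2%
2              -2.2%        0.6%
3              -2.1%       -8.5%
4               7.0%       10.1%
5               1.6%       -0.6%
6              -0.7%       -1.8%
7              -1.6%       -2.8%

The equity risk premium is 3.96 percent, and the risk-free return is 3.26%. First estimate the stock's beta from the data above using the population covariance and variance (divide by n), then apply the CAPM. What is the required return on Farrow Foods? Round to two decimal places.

Mean R_i = (2.9 − 2.2 − 2.1 + 7.0 + 1.6 − 0.7 − 1.6) / 7 = 0.7000%
Mean R_m = (10.2 + 0.6 − 8.5 + 10.1 − 0.6 − 1.8 − 2.8) / 7 = 1.0286%
Σ(R_i − R̄_i)(R_m − R̄_m) = 116.5500  ⇒  Cov = 116.5500 / 7 = 16.6500
Σ(R_m − R̄_m)² = 282.6943  ⇒  Var(R_m) = 282.6943 / 7 = 40.3849
β = Cov / Var(R_m) = 16.6500 / 40.3849 = 0.4123
E(R) = R_f + β × MRP = 3.26% + 0.4123 × 3.96% = 4.89%

4.89%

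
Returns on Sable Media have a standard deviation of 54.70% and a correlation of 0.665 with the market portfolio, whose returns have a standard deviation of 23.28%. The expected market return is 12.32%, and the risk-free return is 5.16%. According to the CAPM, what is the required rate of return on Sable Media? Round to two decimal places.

16.35%

β = ρ × σ_i / σ_m = 0.665 × 54.70% / 23.28% = 1.5625
MRP = 12.32% − 5.16% = 7.16%
E(R) = 5.16% + 1.5625 × 7.16% = 16.35%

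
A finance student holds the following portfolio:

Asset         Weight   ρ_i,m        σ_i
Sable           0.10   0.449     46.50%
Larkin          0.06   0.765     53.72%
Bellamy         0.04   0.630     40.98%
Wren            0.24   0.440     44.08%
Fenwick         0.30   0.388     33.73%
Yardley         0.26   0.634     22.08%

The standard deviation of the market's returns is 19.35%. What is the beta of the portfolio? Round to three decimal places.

β_Sable = 0.449 × 46.50% / 19.35% = 1.0790
β_Larkin = 0.765 × 53.72% / 19.35% = 2.1238
β_Bellamy = 0.630 × 40.98% / 19.35% = 1.3342
β_Wren = 0.440 × 44.08% / 19.35% = 1.0023
β_Fenwick = 0.388 × 33.73% / 19.35% = 0.6763
β_Yardley = 0.634 × 22.08% / 19.35% = 0.7234
β_P = Σ w_i β_i = 0.10×1.0790 + 0.06×2.1238 + 0.04×1.3342 + 0.24×1.0023 + 0.30×0.6763 + 0.26×0.7234 = 0.9202

0.920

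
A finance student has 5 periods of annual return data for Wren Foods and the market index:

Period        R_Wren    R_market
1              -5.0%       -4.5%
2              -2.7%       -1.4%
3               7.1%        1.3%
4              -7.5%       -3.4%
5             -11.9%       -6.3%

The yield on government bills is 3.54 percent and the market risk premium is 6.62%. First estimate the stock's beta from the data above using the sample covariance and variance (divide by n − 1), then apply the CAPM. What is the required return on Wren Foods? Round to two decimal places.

Mean R_i = (-5.0 − 2.7 + 7.1 − 7.5 − 11.9) / 5 = -4.0000%
Mean R_m = (-4.5 − 1.4 + 1.3 − 3.4 − 6.3) / 5 = -2.8600%
Σ(R_i − R̄_i)(R_m − R̄_m) = 78.7800  ⇒  Cov = 78.7800 / 4 = 19.6950
Σ(R_m − R̄_m)² = 34.2520  ⇒  Var(R_m) = 34.2520 / 4 = 8.5630
β = Cov / Var(R_m) = 19.6950 / 8.5630 = 2.3000
E(R) = R_f + β × MRP = 3.54% + 2.3000 × 6.62% = 18.77%

18.77%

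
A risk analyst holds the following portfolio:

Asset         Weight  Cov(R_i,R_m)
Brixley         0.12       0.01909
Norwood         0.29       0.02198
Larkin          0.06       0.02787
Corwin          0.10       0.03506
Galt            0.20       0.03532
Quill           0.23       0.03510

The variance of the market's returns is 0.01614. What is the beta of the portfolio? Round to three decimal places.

1.796

β_Brixley = 0.01909 / 0.01614 = 1.1828
β_Norwood = 0.02198 / 0.01614 = 1.3618
β_Larkin = 0.02787 / 0.01614 = 1.7268
β_Corwin = 0.03506 / 0.01614 = 2.1722
β_Galt = 0.03532 / 0.01614 = 2.1884
β_Quill = 0.03510 / 0.01614 = 2.1747
β_P = Σ w_i β_i = 0.12×1.1828 + 0.29×1.3618 + 0.06×1.7268 + 0.10×2.1722 + 0.20×2.1884 + 0.23×2.1747 = 1.7955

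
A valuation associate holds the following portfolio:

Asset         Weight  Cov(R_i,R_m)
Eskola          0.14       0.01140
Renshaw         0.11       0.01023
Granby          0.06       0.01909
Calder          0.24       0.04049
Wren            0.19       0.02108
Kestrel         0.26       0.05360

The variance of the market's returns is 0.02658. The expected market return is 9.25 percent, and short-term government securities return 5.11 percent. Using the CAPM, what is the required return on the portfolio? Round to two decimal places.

10.02%

β_Eskola = 0.01140 / 0.02658 = 0.4289
β_Renshaw = 0.01023 / 0.02658 = 0.3849
β_Granby = 0.01909 / 0.02658 = 0.7182
β_Calder = 0.04049 / 0.02658 = 1.5233
β_Wren = 0.02108 / 0.02658 = 0.7931
β_Kestrel = 0.05360 / 0.02658 = 2.0166
β_P = Σ w_i β_i = 0.14×0.4289 + 0.11×0.3849 + 0.06×0.7182 + 0.24×1.5233 + 0.19×0.7931 + 0.26×2.0166 = 1.1861
MRP = 9.25% − 5.11% = 4.14%
E(R_P) = R_f + β_P × MRP = 5.11% + 1.1861 × 4.14% = 10.02%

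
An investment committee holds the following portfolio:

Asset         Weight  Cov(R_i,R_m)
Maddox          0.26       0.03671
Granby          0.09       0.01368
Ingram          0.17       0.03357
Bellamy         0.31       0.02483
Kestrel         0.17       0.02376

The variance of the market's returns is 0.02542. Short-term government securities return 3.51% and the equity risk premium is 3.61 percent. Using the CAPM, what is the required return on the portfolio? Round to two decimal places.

β_Maddox = 0.03671 / 0.02542 = 1.4441
β_Granby = 0.01368 / 0.02542 = 0.5382
β_Ingram = 0.03357 / 0.02542 = 1.3206
β_Bellamy = 0.02483 / 0.02542 = 0.9768
β_Kestrel = 0.02376 / 0.02542 = 0.9347
β_P = Σ w_i β_i = 0.26×1.4441 + 0.09×0.5382 + 0.17×1.3206 + 0.31×0.9768 + 0.17×0.9347 = 1.1101
E(R_P) = R_f + β_P × MRP = 3.51% + 1.1101 × 3.61% = 7.52%

7.52%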